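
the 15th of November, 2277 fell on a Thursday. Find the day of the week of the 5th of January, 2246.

Count forward from the earlier date (January 5, 2246) to the later (November 15, 2277):
Day-of-year of January 5, 2246: 5.
Day-of-year of November 15, 2277: 319.
2246 has 365 days, so 365 − 5 = 360 days remain in 2246.
Full years 2247–2276: 22 common + 8 leap = 22×365 + 8×366 = 10958 days.
Total: 360 + 10958 + 319 = 11637 days.
11637 mod 7 = 3, so 3 days before Thursday is Monday.

Monday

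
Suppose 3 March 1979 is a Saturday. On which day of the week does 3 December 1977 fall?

Count forward from the earlier date (December 3, 1977) to the later (March 3, 1979):
December 3, 1977 → December 3, 1978: 365 days.
December 1978: 31 − 3 = 28 days remain.
Then January (31), February 1979 (28): 31 + 28 = 59 days.
March 1–3, 1979: 3 days.
Residual: 90 days.
Total: 455 days.
455 is a multiple of 7, so 3 December 1977 falls on the same weekday: Saturday.

Saturday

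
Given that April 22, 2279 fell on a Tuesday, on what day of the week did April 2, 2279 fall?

Count forward from the earlier date (April 2, 2279) to the later (April 22, 2279):
Within April 2279: 22 − 2 = 20 days.
20 mod 7 = 6, so 6 days before Tuesday is Wednesday.

Wednesday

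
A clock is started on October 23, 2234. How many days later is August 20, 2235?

October 2234: 31 − 23 = 8 days remain.
Then 9 full months totalling 273 days.
August 1–20, 2235: 20 days.
Total: 8 + 273 + 20 = 301 days.

301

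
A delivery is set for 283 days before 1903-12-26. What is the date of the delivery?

1903-03-18

Count 283 days before December 26, 1903:
March 1903: 31 − 18 = 13 days remain.
Then April (30), May (31), June (30), July (31), August (31), September (30), October (31), November (30): 30 + 31 + 30 + 31 + 31 + 30 + 31 + 30 = 244 days.
December 1–26, 1903: 26 days.
Total: 13 + 244 + 26 = 283 days.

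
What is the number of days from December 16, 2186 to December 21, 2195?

3292

From December 16, 2186 to December 16, 2195: 9 years, of which 2 contain a Feb 29 — 7×365 + 2×366 = 3287 days.
Within December 2195: 21 − 16 = 5 days.
Total: 3292 days.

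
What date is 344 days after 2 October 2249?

11 September 2250

Count 344 days after October 2, 2249:
October 2249: 31 − 2 = 29 days remain.
Then 10 full months totalling 304 days.
September 1–11, 2250: 11 days.
Total: 29 + 304 + 11 = 344 days.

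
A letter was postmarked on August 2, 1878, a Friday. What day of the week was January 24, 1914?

Day-of-year of August 2, 1878: 214.
Day-of-year of January 24, 1914: 24.
1878 has 365 days, so 365 − 214 = 151 days remain in 1878.
Full years 1879–1913: 27 common + 8 leap = 27×365 + 8×366 = 12783 days.
Total: 151 + 12783 + 24 = 12958 days.
12958 mod 7 = 1, so 1 day after Friday is Saturday.

Saturday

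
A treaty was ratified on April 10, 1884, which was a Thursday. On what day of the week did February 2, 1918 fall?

From April 10, 1884 to April 10, 1917: 33 years, of which 7 contain a Feb 29 — 26×365 + 7×366 = 12052 days.
(1900 is not a leap year (divisible by 100 but not 400).)
April 1917: 30 − 10 = 20 days remain.
Then 9 full months totalling 276 days.
February 1–2, 1918: 2 days (1918 is not a leap year).
Residual: 298 days.
Total: 12350 days.
12350 mod 7 = 2, so 2 days after Thursday is Saturday.

Saturday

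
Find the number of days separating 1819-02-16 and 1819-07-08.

142

February 1819: 28 − 16 = 12 days remain (1819 is not a leap year, so February has 28 days).
Then March (31), April (30), May (31), June (30): 31 + 30 + 31 + 30 = 122 days.
July 1–8, 1819: 8 days.
Total: 12 + 122 + 8 = 142 days.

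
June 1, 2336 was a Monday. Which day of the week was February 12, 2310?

Saturday

Count forward from the earlier date (February 12, 2310) to the later (June 1, 2336):
From February 12, 2310 to February 12, 2336: 26 years, of which 6 contain a Feb 29 — 20×365 + 6×366 = 9496 days.
February 2336: 29 − 12 = 17 days remain (2336 is a leap year, so February has 29 days).
Then March (31), April (30), May (31): 31 + 30 + 31 = 92 days.
June 1, 2336: 1 day.
Residual: 110 days.
Total: 9606 days.
9606 mod 7 = 2, so 2 days before Monday is Saturday.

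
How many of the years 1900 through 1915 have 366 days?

Years divisible by 4 in [1900, 1915]: 1900, 1904, 1908, 1912.
Of these, 1900 is divisible by 100 but not 400, so not leap.
Leap years: 4 − 1 = 3.

3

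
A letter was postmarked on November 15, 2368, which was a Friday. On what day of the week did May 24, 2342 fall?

Sunday

Count forward from the earlier date (May 24, 2342) to the later (November 15, 2368):
From May 24, 2342 to May 24, 2368: 26 years, of which 7 contain a Feb 29 — 19×365 + 7×366 = 9497 days.
May 2368: 31 − 24 = 7 days remain.
Then June (30), July (31), August (31), September (30), October (31): 30 + 31 + 31 + 30 + 31 = 153 days.
November 1–15, 2368: 15 days.
Residual: 175 days.
Total: 9672 days.
9672 mod 7 = 5, so 5 days before Friday is Sunday.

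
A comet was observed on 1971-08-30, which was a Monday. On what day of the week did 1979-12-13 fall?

Day-of-year of August 30, 1971: 242.
Day-of-year of December 13, 1979: 347.
1971 has 365 days, so 365 − 242 = 123 days remain in 1971.
Full years 1972–1978: 5 common + 2 leap = 5×365 + 2×366 = 2557 days.
Total: 123 + 2557 + 347 = 3027 days.
3027 mod 7 = 3, so 3 days after Monday is Thursday.

Thursday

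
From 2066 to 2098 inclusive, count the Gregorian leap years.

8

Years divisible by 4 in [2066, 2098]: 2068, 2072, 2076, 2080, 2084, 2088, 2092, 2096.
No century exceptions apply. Count: 8.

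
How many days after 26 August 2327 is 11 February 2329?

535

August 2327: 31 − 26 = 5 days remain.
Then 17 full months totalling 519 days.
February 1–11, 2329: 11 days (2329 is not a leap year).
Total: 5 + 519 + 11 = 535 days.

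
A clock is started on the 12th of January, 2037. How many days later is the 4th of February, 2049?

4406

Day-of-year of January 12, 2037: 12.
Day-of-year of February 4, 2049: 35.
2037 has 365 days, so 365 − 12 = 353 days remain in 2037.
Full years 2038–2048: 8 common + 3 leap = 8×365 + 3×366 = 4018 days.
Total: 353 + 4018 + 35 = 4406 days.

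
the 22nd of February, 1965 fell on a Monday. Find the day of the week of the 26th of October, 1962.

Friday

Count forward from the earlier date (October 26, 1962) to the later (February 22, 1965):
Day-of-year of October 26, 1962: 299.
Day-of-year of February 22, 1965: 53.
1962 has 365 days, so 365 − 299 = 66 days remain in 1962.
Full years: 1963: 365; 1964: 366. Sum = 731.
Total: 66 + 731 + 53 = 850 days.
850 mod 7 = 3, so 3 days before Monday is Friday.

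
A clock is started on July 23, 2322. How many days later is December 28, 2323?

523

July 2322: 31 − 23 = 8 days remain.
Then 16 full months totalling 487 days.
December 1–28, 2323: 28 days.
Total: 8 + 487 + 28 = 523 days.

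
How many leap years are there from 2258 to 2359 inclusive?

Years divisible by 4: 2260, 2264, …, 2356 — 25 in all.
Of these, 2300 is divisible by 100 but not 400, so not leap.
Leap years: 25 − 1 = 24.

24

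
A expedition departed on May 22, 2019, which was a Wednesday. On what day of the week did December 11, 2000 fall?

Monday

Count forward from the earlier date (December 11, 2000) to the later (May 22, 2019):
From December 11, 2000 to December 11, 2018: 18 years, of which 4 contain a Feb 29 — 14×365 + 4×366 = 6574 days.
December 2018: 31 − 11 = 20 days remain.
Then January (31), February 2019 (28), March (31), April (30): 31 + 28 + 31 + 30 = 120 days.
May 1–22, 2019: 22 days.
Residual: 162 days.
Total: 6736 days.
6736 mod 7 = 2, so 2 days before Wednesday is Monday.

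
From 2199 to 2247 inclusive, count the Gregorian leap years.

11

Years divisible by 4 in [2199, 2247]: 2200, 2204, 2208, 2212, 2216, 2220, 2224, 2228, 2232, 2236, 2240, 2244.
Of these, 2200 is divisible by 100 but not 400, so not leap.
Leap years: 12 − 1 = 11.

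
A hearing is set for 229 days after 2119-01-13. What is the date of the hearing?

2119-08-30

Count 229 days after January 13, 2119:
January 2119: 31 − 13 = 18 days remain.
Then February 2119 (28), March (31), April (30), May (31), June (30), July (31): 28 + 31 + 30 + 31 + 30 + 31 = 181 days.
August 1–30, 2119: 30 days.
Total: 18 + 181 + 30 = 229 days.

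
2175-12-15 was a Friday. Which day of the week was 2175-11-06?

Monday

Count forward from the earlier date (November 6, 2175) to the later (December 15, 2175):
November 2175: 30 − 6 = 24 days remain.
December 1–15, 2175: 15 days.
Total: 24 + 15 = 39 days.
39 mod 7 = 4, so 4 days before Friday is Monday.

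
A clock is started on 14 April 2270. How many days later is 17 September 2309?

From April 14, 2270 to April 14, 2309: 39 years, of which 9 contain a Feb 29 — 30×365 + 9×366 = 14244 days.
(2300 is not a leap year (divisible by 100 but not 400).)
April 2309: 30 − 14 = 16 days remain.
Then May (31), June (30), July (31), August (31): 31 + 30 + 31 + 31 = 123 days.
September 1–17, 2309: 17 days.
Residual: 156 days.
Total: 14400 days.

14400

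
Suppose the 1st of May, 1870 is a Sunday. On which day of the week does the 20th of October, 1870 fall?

May 1870: 31 − 1 = 30 days remain.
Then June (30), July (31), August (31), September (30): 30 + 31 + 31 + 30 = 122 days.
October 1–20, 1870: 20 days.
Total: 30 + 122 + 20 = 172 days.
172 mod 7 = 4, so 4 days after Sunday is Thursday.

Thursday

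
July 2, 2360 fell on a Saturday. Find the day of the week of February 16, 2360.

Tuesday

Count forward from the earlier date (February 16, 2360) to the later (July 2, 2360):
February 2360: 29 − 16 = 13 days remain (2360 is a leap year, so February has 29 days).
Then March (31), April (30), May (31), June (30): 31 + 30 + 31 + 30 = 122 days.
July 1–2, 2360: 2 days.
Total: 13 + 122 + 2 = 137 days.
137 mod 7 = 4, so 4 days before Saturday is Tuesday.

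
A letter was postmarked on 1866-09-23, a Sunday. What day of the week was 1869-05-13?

Thursday

September 23, 1866 → September 23, 1867: 365 days.
September 23, 1867 → September 23, 1868: 366 days (1868 is a leap year).
September 1868: 30 − 23 = 7 days remain.
Then October (31), November (30), December (31), January (31), February 1869 (28), March (31), April (30): 31 + 30 + 31 + 31 + 28 + 31 + 30 = 212 days.
May 1–13, 1869: 13 days.
Residual: 232 days.
Total: 963 days.
963 mod 7 = 4, so 4 days after Sunday is Thursday.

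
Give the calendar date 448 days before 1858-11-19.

1857-08-28

Count 448 days before November 19, 1858:
August 1857: 31 − 28 = 3 days remain.
Then 14 full months totalling 426 days.
November 1–19, 1858: 19 days.
Total: 3 + 426 + 19 = 448 days.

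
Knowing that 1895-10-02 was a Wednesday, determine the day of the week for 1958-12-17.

From October 2, 1895 to October 2, 1958: 63 years, of which 15 contain a Feb 29 — 48×365 + 15×366 = 23010 days.
(1900 is not a leap year (divisible by 100 but not 400).)
October 1958: 31 − 2 = 29 days remain.
Then November (30): 30 days.
December 1–17, 1958: 17 days.
Residual: 76 days.
Total: 23086 days.
23086 is a multiple of 7, so 1958-12-17 falls on the same weekday: Wednesday.

Wednesday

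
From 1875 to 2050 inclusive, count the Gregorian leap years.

Years divisible by 4: 1876, 1880, …, 2048 — 44 in all.
Of these, 1900 is divisible by 100 but not 400, so not leap.
2000 is divisible by 400, so still leap.
Leap years: 44 − 1 = 43.

43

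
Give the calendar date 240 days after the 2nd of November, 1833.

the 30th of June, 1834

Count 240 days after November 2, 1833:
November 1833: 30 − 2 = 28 days remain.
Then December (31), January (31), February 1834 (28), March (31), April (30), May (31): 31 + 31 + 28 + 31 + 30 + 31 = 182 days.
June 1–30, 1834: 30 days.
Total: 28 + 182 + 30 = 240 days.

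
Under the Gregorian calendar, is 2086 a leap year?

No

2086 is not a leap year.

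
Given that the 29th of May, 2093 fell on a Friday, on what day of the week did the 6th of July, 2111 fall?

Day-of-year of May 29, 2093: 149.
Day-of-year of July 6, 2111: 187.
2093 has 365 days, so 365 − 149 = 216 days remain in 2093.
Full years 2094–2110: 14 common + 3 leap = 14×365 + 3×366 = 6208 days.
Total: 216 + 6208 + 187 = 6611 days.
6611 mod 7 = 3, so 3 days after Friday is Monday.

Monday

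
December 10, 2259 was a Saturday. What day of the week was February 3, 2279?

From December 10, 2259 to December 10, 2278: 19 years, of which 5 contain a Feb 29 — 14×365 + 5×366 = 6940 days.
December 2278: 31 − 10 = 21 days remain.
Then January (31): 31 days.
February 1–3, 2279: 3 days (2279 is not a leap year).
Residual: 55 days.
Total: 6995 days.
6995 mod 7 = 2, so 2 days after Saturday is Monday.

Monday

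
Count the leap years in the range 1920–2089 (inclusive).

Years divisible by 4: 1920, 1924, …, 2088 — 43 in all.
2000 is divisible by 400, so still leap.
No century exceptions apply. Count: 43.

43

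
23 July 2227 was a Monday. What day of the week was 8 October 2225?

Count forward from the earlier date (October 8, 2225) to the later (July 23, 2227):
Day-of-year of October 8, 2225: 281.
Day-of-year of July 23, 2227: 204.
2225 has 365 days, so 365 − 281 = 84 days remain in 2225.
Full years: 2226: 365. Sum = 365.
Total: 84 + 365 + 204 = 653 days.
653 mod 7 = 2, so 2 days before Monday is Saturday.

Saturday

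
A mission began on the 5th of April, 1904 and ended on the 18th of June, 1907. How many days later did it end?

1169

April 5, 1904 → April 5, 1905: 365 days.
April 5, 1905 → April 5, 1906: 365 days.
April 5, 1906 → April 5, 1907: 365 days.
April 1907: 30 − 5 = 25 days remain.
Then May (31): 31 days.
June 1–18, 1907: 18 days.
Residual: 74 days.
Total: 1169 days.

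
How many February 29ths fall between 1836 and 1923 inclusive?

Years divisible by 4: 1836, 1840, …, 1920 — 22 in all.
Of these, 1900 is divisible by 100 but not 400, so not leap.
Leap years: 22 − 1 = 21.

21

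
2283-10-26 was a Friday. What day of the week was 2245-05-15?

Count forward from the earlier date (May 15, 2245) to the later (October 26, 2283):
Day-of-year of May 15, 2245: 135.
Day-of-year of October 26, 2283: 299.
2245 has 365 days, so 365 − 135 = 230 days remain in 2245.
Full years 2246–2282: 28 common + 9 leap = 28×365 + 9×366 = 13514 days.
Total: 230 + 13514 + 299 = 14043 days.
14043 mod 7 = 1, so 1 day before Friday is Thursday.

Thursday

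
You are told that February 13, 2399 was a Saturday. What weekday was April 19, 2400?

Wednesday

February 2399: 28 − 13 = 15 days remain (2399 is not a leap year, so February has 28 days).
Then 13 full months totalling 397 days.
April 1–19, 2400: 19 days.
Total: 15 + 397 + 19 = 431 days.
431 mod 7 = 4, so 4 days after Saturday is Wednesday.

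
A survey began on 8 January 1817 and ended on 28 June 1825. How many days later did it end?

Day-of-year of January 8, 1817: 8.
Day-of-year of June 28, 1825: 179.
1817 has 365 days, so 365 − 8 = 357 days remain in 1817.
Full years 1818–1824: 5 common + 2 leap = 5×365 + 2×366 = 2557 days.
Total: 357 + 2557 + 179 = 3093 days.

3093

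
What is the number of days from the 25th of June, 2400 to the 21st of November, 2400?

149

June 2400: 30 − 25 = 5 days remain.
Then July (31), August (31), September (30), October (31): 31 + 31 + 30 + 31 = 123 days.
November 1–21, 2400: 21 days.
Total: 5 + 123 + 21 = 149 days.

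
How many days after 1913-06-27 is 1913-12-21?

June 1913: 30 − 27 = 3 days remain.
Then July (31), August (31), September (30), October (31), November (30): 31 + 31 + 30 + 31 + 30 = 153 days.
December 1–21, 1913: 21 days.
Total: 3 + 153 + 21 = 177 days.

177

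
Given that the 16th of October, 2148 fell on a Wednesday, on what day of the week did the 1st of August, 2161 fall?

Saturday

From October 16, 2148 to October 16, 2160: 12 years, of which 3 contain a Feb 29 — 9×365 + 3×366 = 4383 days.
October 2160: 31 − 16 = 15 days remain.
Then 9 full months totalling 273 days.
August 1, 2161: 1 day.
Residual: 289 days.
Total: 4672 days.
4672 mod 7 = 3, so 3 days after Wednesday is Saturday.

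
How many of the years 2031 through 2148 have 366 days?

29

Years divisible by 4: 2032, 2036, …, 2148 — 30 in all.
Of these, 2100 is divisible by 100 but not 400, so not leap.
Leap years: 30 − 1 = 29.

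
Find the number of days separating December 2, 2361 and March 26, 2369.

From December 2, 2361 to December 2, 2368: 7 years, of which 2 contain a Feb 29 — 5×365 + 2×366 = 2557 days.
December 2368: 31 − 2 = 29 days remain.
Then January (31), February 2369 (28): 31 + 28 = 59 days.
March 1–26, 2369: 26 days.
Residual: 114 days.
Total: 2671 days.

2671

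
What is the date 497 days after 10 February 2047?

21 June 2048

Count 497 days after February 10, 2047:
February 2047: 28 − 10 = 18 days remain (2047 is not a leap year, so February has 28 days).
Then 15 full months totalling 458 days.
June 1–21, 2048: 21 days.
Total: 18 + 458 + 21 = 497 days.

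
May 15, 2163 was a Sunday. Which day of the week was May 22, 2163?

Within May 2163: 22 − 15 = 7 days.
7 is a multiple of 7, so May 22, 2163 falls on the same weekday: Sunday.

Sunday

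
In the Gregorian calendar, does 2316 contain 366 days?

Yes

2316 is a leap year.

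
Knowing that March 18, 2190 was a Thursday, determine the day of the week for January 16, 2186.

Monday

Count forward from the earlier date (January 16, 2186) to the later (March 18, 2190):
January 16, 2186 → January 16, 2187: 365 days.
January 16, 2187 → January 16, 2188: 365 days.
January 16, 2188 → January 16, 2189: 366 days (2188 is a leap year).
January 16, 2189 → January 16, 2190: 365 days.
January 2190: 31 − 16 = 15 days remain.
Then February 2190 (28): 28 days.
March 1–18, 2190: 18 days.
Residual: 61 days.
Total: 1522 days.
1522 mod 7 = 3, so 3 days before Thursday is Monday.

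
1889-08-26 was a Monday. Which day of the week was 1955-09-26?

Monday

Day-of-year of August 26, 1889: 238.
Day-of-year of September 26, 1955: 269.
1889 has 365 days, so 365 − 238 = 127 days remain in 1889.
Full years 1890–1954: 50 common + 15 leap = 50×365 + 15×366 = 23740 days.
Total: 127 + 23740 + 269 = 24136 days.
24136 is a multiple of 7, so 1955-09-26 falls on the same weekday: Monday.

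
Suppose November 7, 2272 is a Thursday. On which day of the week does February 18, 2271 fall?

Count forward from the earlier date (February 18, 2271) to the later (November 7, 2272):
February 18, 2271 → February 18, 2272: 365 days.
February 2272: 29 − 18 = 11 days remain (2272 is a leap year, so February has 29 days).
Then March (31), April (30), May (31), June (30), July (31), August (31), September (30), October (31): 31 + 30 + 31 + 30 + 31 + 31 + 30 + 31 = 245 days.
November 1–7, 2272: 7 days.
Residual: 263 days.
Total: 628 days.
628 mod 7 = 5, so 5 days before Thursday is Saturday.

Saturday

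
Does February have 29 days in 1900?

No

1900 is not a leap year (divisible by 100 but not 400).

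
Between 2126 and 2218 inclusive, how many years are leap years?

22

Years divisible by 4: 2128, 2132, …, 2216 — 23 in all.
Of these, 2200 is divisible by 100 but not 400, so not leap.
Leap years: 23 − 1 = 22.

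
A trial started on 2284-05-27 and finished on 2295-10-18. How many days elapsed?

4161

From May 27, 2284 to May 27, 2295: 11 years, of which 2 contain a Feb 29 — 9×365 + 2×366 = 4017 days.
May 2295: 31 − 27 = 4 days remain.
Then June (30), July (31), August (31), September (30): 30 + 31 + 31 + 30 = 122 days.
October 1–18, 2295: 18 days.
Residual: 144 days.
Total: 4161 days.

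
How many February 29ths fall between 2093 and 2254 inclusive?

38

Years divisible by 4: 2096, 2100, …, 2252 — 40 in all.
Of these, 2100, 2200 are divisible by 100 but not 400, so not leap.
Leap years: 40 − 2 = 38.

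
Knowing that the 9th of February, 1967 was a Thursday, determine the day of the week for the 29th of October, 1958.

Wednesday

Count forward from the earlier date (October 29, 1958) to the later (February 9, 1967):
Day-of-year of October 29, 1958: 302.
Day-of-year of February 9, 1967: 40.
1958 has 365 days, so 365 − 302 = 63 days remain in 1958.
Full years 1959–1966: 6 common + 2 leap = 6×365 + 2×366 = 2922 days.
Total: 63 + 2922 + 40 = 3025 days.
3025 mod 7 = 1, so 1 day before Thursday is Wednesday.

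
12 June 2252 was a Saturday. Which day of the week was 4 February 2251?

Tuesday

Count forward from the earlier date (February 4, 2251) to the later (June 12, 2252):
Day-of-year of February 4, 2251: 35.
Day-of-year of June 12, 2252: 164.
2251 has 365 days, so 365 − 35 = 330 days remain in 2251.
Total: 330 + 164 = 494 days.
494 mod 7 = 4, so 4 days before Saturday is Tuesday.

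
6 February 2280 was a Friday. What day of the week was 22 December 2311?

From February 6, 2280 to February 6, 2311: 31 years, of which 7 contain a Feb 29 — 24×365 + 7×366 = 11322 days.
(2300 is not a leap year (divisible by 100 but not 400).)
February 2311: 28 − 6 = 22 days remain (2311 is not a leap year, so February has 28 days).
Then 9 full months totalling 275 days.
December 1–22, 2311: 22 days.
Residual: 319 days.
Total: 11641 days.
11641 is a multiple of 7, so 22 December 2311 falls on the same weekday: Friday.

Friday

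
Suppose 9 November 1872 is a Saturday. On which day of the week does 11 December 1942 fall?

Day-of-year of November 9, 1872: 314.
Day-of-year of December 11, 1942: 345.
1872 has 366 days, so 366 − 314 = 52 days remain in 1872.
Full years 1873–1941: 53 common + 16 leap = 53×365 + 16×366 = 25201 days.
Total: 52 + 25201 + 345 = 25598 days.
25598 mod 7 = 6, so 6 days after Saturday is Friday.

Friday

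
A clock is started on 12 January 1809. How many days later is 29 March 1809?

76

January 1809: 31 − 12 = 19 days remain.
Then February 1809 (28): 28 days.
March 1–29, 1809: 29 days.
Total: 19 + 28 + 29 = 76 days.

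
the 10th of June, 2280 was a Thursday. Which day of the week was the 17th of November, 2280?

Wednesday

June 2280: 30 − 10 = 20 days remain.
Then July (31), August (31), September (30), October (31): 31 + 31 + 30 + 31 = 123 days.
November 1–17, 2280: 17 days.
Total: 20 + 123 + 17 = 160 days.
160 mod 7 = 6, so 6 days after Thursday is Wednesday.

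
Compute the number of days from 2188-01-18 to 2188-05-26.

January 2188: 31 − 18 = 13 days remain.
Then February 2188 (29), March (31), April (30): 29 + 31 + 30 = 90 days.
May 1–26, 2188: 26 days.
Total: 13 + 90 + 26 = 129 days.

129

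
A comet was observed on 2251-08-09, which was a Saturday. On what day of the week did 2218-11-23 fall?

Monday

Count forward from the earlier date (November 23, 2218) to the later (August 9, 2251):
From November 23, 2218 to November 23, 2250: 32 years, of which 8 contain a Feb 29 — 24×365 + 8×366 = 11688 days.
November 2250: 30 − 23 = 7 days remain.
Then December (31), January (31), February 2251 (28), March (31), April (30), May (31), June (30), July (31): 31 + 31 + 28 + 31 + 30 + 31 + 30 + 31 = 243 days.
August 1–9, 2251: 9 days.
Residual: 259 days.
Total: 11947 days.
11947 mod 7 = 5, so 5 days before Saturday is Monday.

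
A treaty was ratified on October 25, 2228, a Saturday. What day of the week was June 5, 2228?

Thursday

Count forward from the earlier date (June 5, 2228) to the later (October 25, 2228):
June 2228: 30 − 5 = 25 days remain.
Then July (31), August (31), September (30): 31 + 31 + 30 = 92 days.
October 1–25, 2228: 25 days.
Total: 25 + 92 + 25 = 142 days.
142 mod 7 = 2, so 2 days before Saturday is Thursday.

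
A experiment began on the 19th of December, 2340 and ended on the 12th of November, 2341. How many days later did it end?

328

December 2340: 31 − 19 = 12 days remain.
Then 10 full months totalling 304 days.
November 1–12, 2341: 12 days.
Total: 12 + 304 + 12 = 328 days.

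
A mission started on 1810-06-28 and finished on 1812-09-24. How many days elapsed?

June 28, 1810 → June 28, 1811: 365 days.
June 28, 1811 → June 28, 1812: 366 days (1812 is a leap year).
June 1812: 30 − 28 = 2 days remain.
Then July (31), August (31): 31 + 31 = 62 days.
September 1–24, 1812: 24 days.
Residual: 88 days.
Total: 819 days.

819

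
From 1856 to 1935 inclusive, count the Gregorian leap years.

Years divisible by 4: 1856, 1860, …, 1932 — 20 in all.
Of these, 1900 is divisible by 100 but not 400, so not leap.
Leap years: 20 − 1 = 19.

19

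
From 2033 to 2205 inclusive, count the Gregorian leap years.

41

Years divisible by 4: 2036, 2040, …, 2204 — 43 in all.
Of these, 2100, 2200 are divisible by 100 but not 400, so not leap.
Leap years: 43 − 2 = 41.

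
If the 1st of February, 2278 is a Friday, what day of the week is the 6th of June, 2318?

Thursday

From February 1, 2278 to February 1, 2318: 40 years, of which 9 contain a Feb 29 — 31×365 + 9×366 = 14609 days.
(2300 is not a leap year (divisible by 100 but not 400).)
February 2318: 28 − 1 = 27 days remain (2318 is not a leap year, so February has 28 days).
Then March (31), April (30), May (31): 31 + 30 + 31 = 92 days.
June 1–6, 2318: 6 days.
Residual: 125 days.
Total: 14734 days.
14734 mod 7 = 6, so 6 days after Friday is Thursday.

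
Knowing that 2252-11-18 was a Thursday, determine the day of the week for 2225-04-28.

Thursday

Count forward from the earlier date (April 28, 2225) to the later (November 18, 2252):
Day-of-year of April 28, 2225: 118.
Day-of-year of November 18, 2252: 323.
2225 has 365 days, so 365 − 118 = 247 days remain in 2225.
Full years 2226–2251: 20 common + 6 leap = 20×365 + 6×366 = 9496 days.
Total: 247 + 9496 + 323 = 10066 days.
10066 is a multiple of 7, so 2225-04-28 falls on the same weekday: Thursday.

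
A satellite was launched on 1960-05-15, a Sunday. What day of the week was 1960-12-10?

May 1960: 31 − 15 = 16 days remain.
Then June (30), July (31), August (31), September (30), October (31), November (30): 30 + 31 + 31 + 30 + 31 + 30 = 183 days.
December 1–10, 1960: 10 days.
Total: 16 + 183 + 10 = 209 days.
209 mod 7 = 6, so 6 days after Sunday is Saturday.

Saturday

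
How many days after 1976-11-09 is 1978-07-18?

616

November 9, 1976 → November 9, 1977: 365 days.
November 1977: 30 − 9 = 21 days remain.
Then December (31), January (31), February 1978 (28), March (31), April (30), May (31), June (30): 31 + 31 + 28 + 31 + 30 + 31 + 30 = 212 days.
July 1–18, 1978: 18 days.
Residual: 251 days.
Total: 616 days.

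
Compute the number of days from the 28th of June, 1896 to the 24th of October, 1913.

6326

Day-of-year of June 28, 1896: 180.
Day-of-year of October 24, 1913: 297.
1896 has 366 days, so 366 − 180 = 186 days remain in 1896.
Full years 1897–1912: 13 common + 3 leap = 13×365 + 3×366 = 5843 days.
Total: 186 + 5843 + 297 = 6326 days.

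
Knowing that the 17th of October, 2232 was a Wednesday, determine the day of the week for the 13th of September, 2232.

Thursday

Count forward from the earlier date (September 13, 2232) to the later (October 17, 2232):
September 2232: 30 − 13 = 17 days remain.
October 1–17, 2232: 17 days.
Total: 17 + 17 = 34 days.
34 mod 7 = 6, so 6 days before Wednesday is Thursday.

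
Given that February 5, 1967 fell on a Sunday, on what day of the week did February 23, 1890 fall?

Sunday

Count forward from the earlier date (February 23, 1890) to the later (February 5, 1967):
Day-of-year of February 23, 1890: 54.
Day-of-year of February 5, 1967: 36.
1890 has 365 days, so 365 − 54 = 311 days remain in 1890.
Full years 1891–1966: 58 common + 18 leap = 58×365 + 18×366 = 27758 days.
Total: 311 + 27758 + 36 = 28105 days.
28105 is a multiple of 7, so February 23, 1890 falls on the same weekday: Sunday.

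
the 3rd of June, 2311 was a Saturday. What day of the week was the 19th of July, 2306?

Thursday

Count forward from the earlier date (July 19, 2306) to the later (June 3, 2311):
July 19, 2306 → July 19, 2307: 365 days.
July 19, 2307 → July 19, 2308: 366 days (2308 is a leap year).
July 19, 2308 → July 19, 2309: 365 days.
July 19, 2309 → July 19, 2310: 365 days.
July 2310: 31 − 19 = 12 days remain.
Then 10 full months totalling 304 days.
June 1–3, 2311: 3 days.
Residual: 319 days.
Total: 1780 days.
1780 mod 7 = 2, so 2 days before Saturday is Thursday.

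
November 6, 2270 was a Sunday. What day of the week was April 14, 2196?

Thursday

Count forward from the earlier date (April 14, 2196) to the later (November 6, 2270):
Day-of-year of April 14, 2196: 105.
Day-of-year of November 6, 2270: 310.
2196 has 366 days, so 366 − 105 = 261 days remain in 2196.
Full years 2197–2269: 56 common + 17 leap = 56×365 + 17×366 = 26662 days.
Total: 261 + 26662 + 310 = 27233 days.
27233 mod 7 = 3, so 3 days before Sunday is Thursday.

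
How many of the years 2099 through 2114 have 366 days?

Years divisible by 4 in [2099, 2114]: 2100, 2104, 2108, 2112.
Of these, 2100 is divisible by 100 but not 400, so not leap.
Leap years: 4 − 1 = 3.

3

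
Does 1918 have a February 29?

No

1918 is not a leap year.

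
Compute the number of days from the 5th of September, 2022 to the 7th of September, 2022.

2

Within September 2022: 7 − 5 = 2 days.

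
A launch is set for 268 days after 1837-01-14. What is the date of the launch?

1837-10-09

Count 268 days after January 14, 1837:
January 1837: 31 − 14 = 17 days remain.
Then February 1837 (28), March (31), April (30), May (31), June (30), July (31), August (31), September (30): 28 + 31 + 30 + 31 + 30 + 31 + 31 + 30 = 242 days.
October 1–9, 1837: 9 days.
Total: 17 + 242 + 9 = 268 days.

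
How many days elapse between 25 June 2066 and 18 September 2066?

June 2066: 30 − 25 = 5 days remain.
Then July (31), August (31): 31 + 31 = 62 days.
September 1–18, 2066: 18 days.
Total: 5 + 62 + 18 = 85 days.

85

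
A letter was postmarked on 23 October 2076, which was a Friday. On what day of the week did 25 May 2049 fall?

Count forward from the earlier date (May 25, 2049) to the later (October 23, 2076):
From May 25, 2049 to May 25, 2076: 27 years, of which 7 contain a Feb 29 — 20×365 + 7×366 = 9862 days.
May 2076: 31 − 25 = 6 days remain.
Then June (30), July (31), August (31), September (30): 30 + 31 + 31 + 30 = 122 days.
October 1–23, 2076: 23 days.
Residual: 151 days.
Total: 10013 days.
10013 mod 7 = 3, so 3 days before Friday is Tuesday.

Tuesday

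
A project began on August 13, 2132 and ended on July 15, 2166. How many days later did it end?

12389

Day-of-year of August 13, 2132: 226.
Day-of-year of July 15, 2166: 196.
2132 has 366 days, so 366 − 226 = 140 days remain in 2132.
Full years 2133–2165: 25 common + 8 leap = 25×365 + 8×366 = 12053 days.
Total: 140 + 12053 + 196 = 12389 days.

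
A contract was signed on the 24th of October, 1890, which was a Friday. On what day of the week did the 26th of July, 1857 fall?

Count forward from the earlier date (July 26, 1857) to the later (October 24, 1890):
Day-of-year of July 26, 1857: 207.
Day-of-year of October 24, 1890: 297.
1857 has 365 days, so 365 − 207 = 158 days remain in 1857.
Full years 1858–1889: 24 common + 8 leap = 24×365 + 8×366 = 11688 days.
Total: 158 + 11688 + 297 = 12143 days.
12143 mod 7 = 5, so 5 days before Friday is Sunday.

Sunday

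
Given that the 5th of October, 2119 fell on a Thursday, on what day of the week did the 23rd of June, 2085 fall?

Saturday

Count forward from the earlier date (June 23, 2085) to the later (October 5, 2119):
Day-of-year of June 23, 2085: 174.
Day-of-year of October 5, 2119: 278.
2085 has 365 days, so 365 − 174 = 191 days remain in 2085.
Full years 2086–2118: 26 common + 7 leap = 26×365 + 7×366 = 12052 days.
Total: 191 + 12052 + 278 = 12521 days.
12521 mod 7 = 5, so 5 days before Thursday is Saturday.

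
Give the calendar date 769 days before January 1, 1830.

November 24, 1827

Count 769 days before January 1, 1830:
Day-of-year of November 24, 1827: 328.
Day-of-year of January 1, 1830: 1.
1827 has 365 days, so 365 − 328 = 37 days remain in 1827.
Full years: 1828: 366; 1829: 365. Sum = 731.
Total: 37 + 731 + 1 = 769 days.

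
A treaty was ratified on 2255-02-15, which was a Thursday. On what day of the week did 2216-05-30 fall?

Count forward from the earlier date (May 30, 2216) to the later (February 15, 2255):
Day-of-year of May 30, 2216: 151.
Day-of-year of February 15, 2255: 46.
2216 has 366 days, so 366 − 151 = 215 days remain in 2216.
Full years 2217–2254: 29 common + 9 leap = 29×365 + 9×366 = 13879 days.
Total: 215 + 13879 + 46 = 14140 days.
14140 is a multiple of 7, so 2216-05-30 falls on the same weekday: Thursday.

Thursday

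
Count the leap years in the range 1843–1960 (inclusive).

29

Years divisible by 4: 1844, 1848, …, 1960 — 30 in all.
Of these, 1900 is divisible by 100 but not 400, so not leap.
Leap years: 30 − 1 = 29.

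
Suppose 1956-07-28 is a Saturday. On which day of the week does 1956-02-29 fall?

Wednesday

Count forward from the earlier date (February 29, 1956) to the later (July 28, 1956):
February 1956: 29 − 29 = 0 days remain (1956 is a leap year, so February has 29 days).
Then March (31), April (30), May (31), June (30): 31 + 30 + 31 + 30 = 122 days.
July 1–28, 1956: 28 days.
Total: 0 + 122 + 28 = 150 days.
150 mod 7 = 3, so 3 days before Saturday is Wednesday.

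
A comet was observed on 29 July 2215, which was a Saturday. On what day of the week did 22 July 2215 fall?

Count forward from the earlier date (July 22, 2215) to the later (July 29, 2215):
Within July 2215: 29 − 22 = 7 days.
7 is a multiple of 7, so 22 July 2215 falls on the same weekday: Saturday.

Saturday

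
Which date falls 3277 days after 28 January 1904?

17 January 1913

Count 3277 days after January 28, 1904:
From January 28, 1904 to January 28, 1912: 8 years, of which 2 contain a Feb 29 — 6×365 + 2×366 = 2922 days.
January 1912: 31 − 28 = 3 days remain.
Then 11 full months totalling 335 days.
January 1–17, 1913: 17 days.
Residual: 355 days.
Total: 3277 days.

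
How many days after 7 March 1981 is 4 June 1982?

454

Day-of-year of March 7, 1981: 66.
Day-of-year of June 4, 1982: 155.
1981 has 365 days, so 365 − 66 = 299 days remain in 1981.
Total: 299 + 155 = 454 days.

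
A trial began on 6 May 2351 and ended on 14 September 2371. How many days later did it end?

Day-of-year of May 6, 2351: 126.
Day-of-year of September 14, 2371: 257.
2351 has 365 days, so 365 − 126 = 239 days remain in 2351.
Full years 2352–2370: 14 common + 5 leap = 14×365 + 5×366 = 6940 days.
Total: 239 + 6940 + 257 = 7436 days.

7436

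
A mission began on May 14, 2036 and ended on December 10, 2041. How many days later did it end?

Day-of-year of May 14, 2036: 135.
Day-of-year of December 10, 2041: 344.
2036 has 366 days, so 366 − 135 = 231 days remain in 2036.
Full years: 2037: 365; 2038: 365; 2039: 365; 2040: 366. Sum = 1461.
Total: 231 + 1461 + 344 = 2036 days.

2036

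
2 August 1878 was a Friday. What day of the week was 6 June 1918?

Day-of-year of August 2, 1878: 214.
Day-of-year of June 6, 1918: 157.
1878 has 365 days, so 365 − 214 = 151 days remain in 1878.
Full years 1879–1917: 30 common + 9 leap = 30×365 + 9×366 = 14244 days.
Total: 151 + 14244 + 157 = 14552 days.
14552 mod 7 = 6, so 6 days after Friday is Thursday.

Thursday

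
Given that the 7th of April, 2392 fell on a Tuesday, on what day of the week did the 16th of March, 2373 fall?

Friday

Count forward from the earlier date (March 16, 2373) to the later (April 7, 2392):
From March 16, 2373 to March 16, 2392: 19 years, of which 5 contain a Feb 29 — 14×365 + 5×366 = 6940 days.
March 2392: 31 − 16 = 15 days remain.
April 1–7, 2392: 7 days.
Residual: 22 days.
Total: 6962 days.
6962 mod 7 = 4, so 4 days before Tuesday is Friday.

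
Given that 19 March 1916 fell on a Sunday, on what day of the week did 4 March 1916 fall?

Count forward from the earlier date (March 4, 1916) to the later (March 19, 1916):
Within March 1916: 19 − 4 = 15 days.
15 mod 7 = 1, so 1 day before Sunday is Saturday.

Saturday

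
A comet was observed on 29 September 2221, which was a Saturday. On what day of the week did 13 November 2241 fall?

Day-of-year of September 29, 2221: 272.
Day-of-year of November 13, 2241: 317.
2221 has 365 days, so 365 − 272 = 93 days remain in 2221.
Full years 2222–2240: 14 common + 5 leap = 14×365 + 5×366 = 6940 days.
Total: 93 + 6940 + 317 = 7350 days.
7350 is a multiple of 7, so 13 November 2241 falls on the same weekday: Saturday.

Saturday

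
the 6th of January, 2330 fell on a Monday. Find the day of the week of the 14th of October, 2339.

Saturday

Day-of-year of January 6, 2330: 6.
Day-of-year of October 14, 2339: 287.
2330 has 365 days, so 365 − 6 = 359 days remain in 2330.
Full years 2331–2338: 6 common + 2 leap = 6×365 + 2×366 = 2922 days.
Total: 359 + 2922 + 287 = 3568 days.
3568 mod 7 = 5, so 5 days after Monday is Saturday.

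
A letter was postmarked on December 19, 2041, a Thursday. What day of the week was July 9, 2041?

Tuesday

Count forward from the earlier date (July 9, 2041) to the later (December 19, 2041):
July 2041: 31 − 9 = 22 days remain.
Then August (31), September (30), October (31), November (30): 31 + 30 + 31 + 30 = 122 days.
December 1–19, 2041: 19 days.
Total: 22 + 122 + 19 = 163 days.
163 mod 7 = 2, so 2 days before Thursday is Tuesday.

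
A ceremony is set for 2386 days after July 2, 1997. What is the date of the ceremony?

January 13, 2004

Count 2386 days after July 2, 1997:
Day-of-year of July 2, 1997: 183.
Day-of-year of January 13, 2004: 13.
1997 has 365 days, so 365 − 183 = 182 days remain in 1997.
Full years: 1998: 365; 1999: 365; 2000: 366; 2001: 365; 2002: 365; 2003: 365. Sum = 2191.
Total: 182 + 2191 + 13 = 2386 days.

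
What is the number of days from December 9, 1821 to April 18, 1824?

December 9, 1821 → December 9, 1822: 365 days.
December 9, 1822 → December 9, 1823: 365 days.
December 1823: 31 − 9 = 22 days remain.
Then January (31), February 1824 (29), March (31): 31 + 29 + 31 = 91 days.
April 1–18, 1824: 18 days.
Residual: 131 days.
Total: 861 days.

861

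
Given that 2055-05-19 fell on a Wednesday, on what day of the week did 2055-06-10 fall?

Thursday

May 2055: 31 − 19 = 12 days remain.
June 1–10, 2055: 10 days.
Total: 12 + 10 = 22 days.
22 mod 7 = 1, so 1 day after Wednesday is Thursday.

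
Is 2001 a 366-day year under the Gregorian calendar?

2001 is not a leap year.

No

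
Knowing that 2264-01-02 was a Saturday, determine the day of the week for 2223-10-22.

Wednesday

Count forward from the earlier date (October 22, 2223) to the later (January 2, 2264):
Day-of-year of October 22, 2223: 295.
Day-of-year of January 2, 2264: 2.
2223 has 365 days, so 365 − 295 = 70 days remain in 2223.
Full years 2224–2263: 30 common + 10 leap = 30×365 + 10×366 = 14610 days.
Total: 70 + 14610 + 2 = 14682 days.
14682 mod 7 = 3, so 3 days before Saturday is Wednesday.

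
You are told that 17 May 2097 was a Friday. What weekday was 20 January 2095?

Thursday

Count forward from the earlier date (January 20, 2095) to the later (May 17, 2097):
January 20, 2095 → January 20, 2096: 365 days.
January 20, 2096 → January 20, 2097: 366 days (2096 is a leap year).
January 2097: 31 − 20 = 11 days remain.
Then February 2097 (28), March (31), April (30): 28 + 31 + 30 = 89 days.
May 1–17, 2097: 17 days.
Residual: 117 days.
Total: 848 days.
848 mod 7 = 1, so 1 day before Friday is Thursday.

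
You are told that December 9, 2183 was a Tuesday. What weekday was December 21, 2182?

Saturday

Count forward from the earlier date (December 21, 2182) to the later (December 9, 2183):
December 2182: 31 − 21 = 10 days remain.
Then 11 full months totalling 334 days.
December 1–9, 2183: 9 days.
Residual: 353 days.
Total: 353 days.
353 mod 7 = 3, so 3 days before Tuesday is Saturday.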